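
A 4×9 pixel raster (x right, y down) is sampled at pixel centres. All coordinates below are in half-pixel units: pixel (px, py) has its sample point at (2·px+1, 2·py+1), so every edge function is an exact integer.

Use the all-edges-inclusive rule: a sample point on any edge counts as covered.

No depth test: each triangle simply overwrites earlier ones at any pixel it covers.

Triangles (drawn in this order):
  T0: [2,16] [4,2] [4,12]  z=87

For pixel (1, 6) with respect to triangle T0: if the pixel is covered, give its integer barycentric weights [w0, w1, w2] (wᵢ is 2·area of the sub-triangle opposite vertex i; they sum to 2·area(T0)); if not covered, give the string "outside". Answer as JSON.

T0:
  2·area = 20
  edge (2, 16)→(4, 2): d=(2,-14) inclusive
  edge (4, 2)→(4, 12): d=(0,10) inclusive
  edge (4, 12)→(2, 16): d=(-2,4) inclusive
    (1,4)@(3, 9): e=[0,10,10] → █  [on edge]
    (2,4)@(5, 9): e=[28,-10,2] → ·
    (1,5)@(3, 11): e=[4,10,6] → █
    (2,5)@(5, 11): e=[32,-10,-2] → ·
    (1,6)@(3, 13): e=[8,10,2] → █
    (2,6)@(5, 13): e=[36,-10,-6] → ·
    (1,7)@(3, 15): e=[12,10,-2] → ·
  covered (3 px):
    · · · ·
    · · · ·
    · · · ·
    · · · ·
    · █ · ·
    · █ · ·
    · █ · ·
    · · · ·
    · · · ·

Final: [10,2,8]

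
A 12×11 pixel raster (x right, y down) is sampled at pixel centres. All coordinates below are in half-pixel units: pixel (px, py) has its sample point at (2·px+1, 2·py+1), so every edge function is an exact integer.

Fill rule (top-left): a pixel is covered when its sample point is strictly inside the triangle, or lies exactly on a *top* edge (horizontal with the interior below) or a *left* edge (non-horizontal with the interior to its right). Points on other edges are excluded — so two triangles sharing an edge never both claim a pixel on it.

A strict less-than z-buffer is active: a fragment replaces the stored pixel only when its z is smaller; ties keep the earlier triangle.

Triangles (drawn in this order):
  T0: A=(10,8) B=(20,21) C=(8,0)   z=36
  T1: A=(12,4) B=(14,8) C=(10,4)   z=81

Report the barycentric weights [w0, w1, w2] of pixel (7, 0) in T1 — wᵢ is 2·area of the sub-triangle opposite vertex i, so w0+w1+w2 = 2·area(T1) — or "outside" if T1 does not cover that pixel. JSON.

T0:
  2·area = 54  (B↔C swapped to make it positive)
  edge (10, 8)→(8, 0): d=(-2,-8) top-left  bias=+0
  edge (8, 0)→(20, 21): d=(12,21) right/bottom  bias=-1
  edge (20, 21)→(10, 8): d=(-10,-13) top-left  bias=+0
    (4,1)@(9, 3): e=[2,15,37] → █
    (5,1)@(11, 3): e=[18,-27,63] → ·
    (4,2)@(9, 5): e=[-2,39,17] → ·
    (5,3)@(11, 7): e=[10,21,23] → █
    (6,3)@(13, 7): e=[26,-21,49] → ·
    (5,4)@(11, 9): e=[6,45,3] → █
    (6,4)@(13, 9): e=[22,3,29] → █
    (7,4)@(15, 9): e=[38,-39,55] → ·
    (5,5)@(11, 11): e=[2,69,-17] → ·
    (6,5)@(13, 11): e=[18,27,9] → █
    (7,5)@(15, 11): e=[34,-15,35] → ·
    (6,6)@(13, 13): e=[14,51,-11] → ·
  covered (7 px):
    · · · · · · · · · · · ·
    · · · · █ · · · · · · ·
    · · · · · · · · · · · ·
    · · · · · █ · · · · · ·
    · · · · · █ █ · · · · ·
    · · · · · · █ · · · · ·
    · · · · · · · █ · · · ·
    · · · · · · · · · · · ·
    · · · · · · · · █ · · ·
    · · · · · · · · · · · ·
    · · · · · · · · · · · ·
T1:
  2·area = 8
  edge (12, 4)→(14, 8): d=(2,4) right/bottom  bias=-1
  edge (14, 8)→(10, 4): d=(-4,-4) top-left  bias=+0
  edge (10, 4)→(12, 4): d=(2,0) top-left  bias=+0
    (3,0)@(7, 1): e=[14,0,-6] → ·  [on edge]
    (4,1)@(9, 3): e=[10,0,-2] → ·  [on edge]
    (5,2)@(11, 5): e=[6,0,2] → █  [on edge]
    (6,2)@(13, 5): e=[-2,8,2] → ·
    (5,3)@(11, 7): e=[10,-8,6] → ·
    (6,3)@(13, 7): e=[2,0,6] → █  [on edge]
    (7,3)@(15, 7): e=[-6,8,6] → ·
    (6,4)@(13, 9): e=[6,-8,10] → ·
    (7,4)@(15, 9): e=[-2,0,10] → ·  [on edge]
    (8,5)@(17, 11): e=[-6,0,14] → ·  [on edge]
    (9,6)@(19, 13): e=[-10,0,18] → ·  [on edge]
    (10,7)@(21, 15): e=[-14,0,22] → ·  [on edge]
    (11,8)@(23, 17): e=[-18,0,26] → ·  [on edge]
  covered (2 px):
    · · · · · · · · · · · ·
    · · · · · · · · · · · ·
    · · · · · █ · · · · · ·
    · · · · · · █ · · · · ·
    · · · · · · · · · · · ·
    · · · · · · · · · · · ·
    · · · · · · · · · · · ·
    · · · · · · · · · · · ·
    · · · · · · · · · · · ·
    · · · · · · · · · · · ·
    · · · · · · · · · · · ·

Final: "outside"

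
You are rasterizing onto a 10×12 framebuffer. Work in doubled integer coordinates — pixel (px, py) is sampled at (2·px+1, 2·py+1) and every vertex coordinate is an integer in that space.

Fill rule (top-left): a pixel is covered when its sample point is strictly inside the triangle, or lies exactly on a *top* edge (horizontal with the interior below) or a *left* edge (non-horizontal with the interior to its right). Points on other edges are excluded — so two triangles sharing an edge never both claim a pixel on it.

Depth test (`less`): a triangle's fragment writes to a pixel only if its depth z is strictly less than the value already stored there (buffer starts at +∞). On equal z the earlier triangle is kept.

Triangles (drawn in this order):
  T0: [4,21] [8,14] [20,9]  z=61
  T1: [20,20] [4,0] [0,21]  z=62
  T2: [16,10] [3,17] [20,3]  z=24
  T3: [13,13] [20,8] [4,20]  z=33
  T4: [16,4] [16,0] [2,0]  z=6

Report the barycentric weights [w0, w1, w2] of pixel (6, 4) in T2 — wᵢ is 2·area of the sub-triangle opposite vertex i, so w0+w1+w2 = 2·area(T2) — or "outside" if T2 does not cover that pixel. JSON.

T0:
  2·area = 64
  edge (4, 21)→(8, 14): d=(4,-7) top-left  bias=+0
  edge (8, 14)→(20, 9): d=(12,-5) top-left  bias=+0
  edge (20, 9)→(4, 21): d=(-16,12) right/bottom  bias=-1
    (8,5)@(17, 11): e=[51,9,4] → X
    (9,5)@(19, 11): e=[65,19,-20] → .
    (5,6)@(11, 13): e=[17,3,44] → X
    (6,6)@(13, 13): e=[31,13,20] → X
    (7,6)@(15, 13): e=[45,23,-4] → .
    (8,6)@(17, 13): e=[59,33,-28] → .
    (4,7)@(9, 15): e=[11,17,36] → X
    (6,7)@(13, 15): e=[39,37,-12] → .
    (3,8)@(7, 17): e=[5,31,28] → X
    (5,8)@(11, 17): e=[33,51,-20] → .
    (3,9)@(7, 19): e=[13,55,-4] → .
    (4,9)@(9, 19): e=[27,65,-28] → .
  covered (7 px):
    . . . . . . . . . .
    . . . . . . . . . .
    . . . . . . . . . .
    . . . . . . . . . .
    . . . . . . . . . .
    . . . . . . . . X .
    . . . . . X X . . .
    . . . . X X . . . .
    . . . X X . . . . .
    . . . . . . . . . .
    . . . . . . . . . .
    . . . . . . . . . .
T1:
  2·area = 416  (B↔C swapped to make it positive)
  edge (20, 20)→(0, 21): d=(-20,1) right/bottom  bias=-1
  edge (0, 21)→(4, 0): d=(4,-21) top-left  bias=+0
  edge (4, 0)→(20, 20): d=(16,20) right/bottom  bias=-1
    (2,1)@(5, 3): e=[355,33,28] → X
    (3,1)@(7, 3): e=[353,75,-12] → .
    (2,2)@(5, 5): e=[315,41,60] → X
    (3,2)@(7, 5): e=[313,83,20] → X
    (4,2)@(9, 5): e=[311,125,-20] → .
    (1,3)@(3, 7): e=[277,7,132] → X
    (4,3)@(9, 7): e=[271,133,12] → X
    (5,3)@(11, 7): e=[269,175,-28] → .
    (1,4)@(3, 9): e=[237,15,164] → X
    (5,4)@(11, 9): e=[229,183,4] → X
    (6,4)@(13, 9): e=[227,225,-36] → .
    (1,5)@(3, 11): e=[197,23,196] → X
  covered (49 px):
    . . . . . . . . . .
    . . X . . . . . . .
    . . X X . . . . . .
    . X X X X . . . . .
    . X X X X X . . . .
    . X X X X X . . . .
    . X X X X X X . . .
    . X X X X X X X . .
    X X X X X X X X X .
    X X X X X X X X X X
    . . . . . . . . . .
    . . . . . . . . . .
T2:
  2·area = 63
  edge (16, 10)→(3, 17): d=(-13,7) right/bottom  bias=-1
  edge (3, 17)→(20, 3): d=(17,-14) top-left  bias=+0
  edge (20, 3)→(16, 10): d=(-4,7) right/bottom  bias=-1
    (8,3)@(17, 7): e=[32,26,5] → X
    (9,3)@(19, 7): e=[18,54,-9] → .
    (6,4)@(13, 9): e=[34,4,25] → X
    (7,4)@(15, 9): e=[20,32,11] → X
    (8,4)@(17, 9): e=[6,60,-3] → .
    (5,5)@(11, 11): e=[22,10,31] → X
    (7,5)@(15, 11): e=[-6,66,3] → .
    (4,6)@(9, 13): e=[10,16,37] → X
    (5,6)@(11, 13): e=[-4,44,23] → .
    (6,6)@(13, 13): e=[-18,72,9] → .
    (4,7)@(9, 15): e=[-16,50,29] → .
    (1,8)@(3, 17): e=[0,0,63] → .  [on edge]
  covered (6 px):
    . . . . . . . . . .
    . . . . . . . . . .
    . . . . . . . . . .
    . . . . . . . . X .
    . . . . . . X X . .
    . . . . . X X . . .
    . . . . X . . . . .
    . . . . . . . . . .
    . . . . . . . . . .
    . . . . . . . . . .
    . . . . . . . . . .
    . . . . . . . . . .
T3:
  2·area = 4
  edge (13, 13)→(20, 8): d=(7,-5) top-left  bias=+0
  edge (20, 8)→(4, 20): d=(-16,12) right/bottom  bias=-1
  edge (4, 20)→(13, 13): d=(9,-7) top-left  bias=+0
    (6,6)@(13, 13): e=[0,4,0] → X  [on edge]
    (7,6)@(15, 13): e=[10,-20,14] → .
    (6,7)@(13, 15): e=[14,-28,18] → .
  covered (1 px):
    . . . . . . . . . .
    . . . . . . . . . .
    . . . . . . . . . .
    . . . . . . . . . .
    . . . . . . . . . .
    . . . . . . . . . .
    . . . . . . X . . .
    . . . . . . . . . .
    . . . . . . . . . .
    . . . . . . . . . .
    . . . . . . . . . .
    . . . . . . . . . .
T4:
  2·area = 56  (B↔C swapped to make it positive)
  edge (16, 4)→(2, 0): d=(-14,-4) top-left  bias=+0
  edge (2, 0)→(16, 0): d=(14,0) top-left  bias=+0
  edge (16, 0)→(16, 4): d=(0,4) right/bottom  bias=-1
    (3,0)@(7, 1): e=[6,14,36] → X
    (4,0)@(9, 1): e=[14,14,28] → X
    (5,0)@(11, 1): e=[22,14,20] → X
    (6,0)@(13, 1): e=[30,14,12] → X
    (7,0)@(15, 1): e=[38,14,4] → X
    (8,0)@(17, 1): e=[46,14,-4] → .
    (3,1)@(7, 3): e=[-22,42,36] → .
    (4,1)@(9, 3): e=[-14,42,28] → .
    (5,1)@(11, 3): e=[-6,42,20] → .
    (6,1)@(13, 3): e=[2,42,12] → X
    (8,1)@(17, 3): e=[18,42,-4] → .
    (6,2)@(13, 5): e=[-26,70,12] → .
  covered (7 px):
    . . . X X X X X . .
    . . . . . . X X . .
    . . . . . . . . . .
    . . . . . . . . . .
    . . . . . . . . . .
    . . . . . . . . . .
    . . . . . . . . . .
    . . . . . . . . . .
    . . . . . . . . . .
    . . . . . . . . . .
    . . . . . . . . . .
    . . . . . . . . . .

Answer: [4,25,34]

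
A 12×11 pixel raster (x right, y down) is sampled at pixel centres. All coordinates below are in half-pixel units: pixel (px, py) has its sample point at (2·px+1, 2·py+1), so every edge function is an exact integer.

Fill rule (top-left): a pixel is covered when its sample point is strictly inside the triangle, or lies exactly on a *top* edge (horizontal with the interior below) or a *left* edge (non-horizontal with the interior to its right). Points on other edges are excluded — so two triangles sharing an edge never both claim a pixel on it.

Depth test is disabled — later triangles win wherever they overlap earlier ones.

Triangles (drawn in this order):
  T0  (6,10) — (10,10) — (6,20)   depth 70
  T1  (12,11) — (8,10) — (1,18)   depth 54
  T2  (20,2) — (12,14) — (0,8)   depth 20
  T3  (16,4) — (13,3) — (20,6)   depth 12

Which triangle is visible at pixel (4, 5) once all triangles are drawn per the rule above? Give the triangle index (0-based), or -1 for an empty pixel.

T0:
  2·area = 40
  edge (6, 10)→(10, 10): d=(4,0) top-left  bias=+0
  edge (10, 10)→(6, 20): d=(-4,10) right/bottom  bias=-1
  edge (6, 20)→(6, 10): d=(0,-10) top-left  bias=+0
    (3,5)@(7, 11): e=[4,26,10] → X
    (4,5)@(9, 11): e=[4,6,30] → X
    (5,5)@(11, 11): e=[4,-14,50] → .
    (3,6)@(7, 13): e=[12,18,10] → X
    (4,6)@(9, 13): e=[12,-2,30] → .
    (3,7)@(7, 15): e=[20,10,10] → X
    (4,7)@(9, 15): e=[20,-10,30] → .
    (3,8)@(7, 17): e=[28,2,10] → X
    (4,8)@(9, 17): e=[28,-18,30] → .
    (3,9)@(7, 19): e=[36,-6,10] → .
  covered (5 px):
    . . . . . . . . . . . .
    . . . . . . . . . . . .
    . . . . . . . . . . . .
    . . . . . . . . . . . .
    . . . . . . . . . . . .
    . . . X X . . . . . . .
    . . . X . . . . . . . .
    . . . X . . . . . . . .
    . . . X . . . . . . . .
    . . . . . . . . . . . .
    . . . . . . . . . . . .
T1:
  2·area = 39  (B↔C swapped to make it positive)
  edge (12, 11)→(1, 18): d=(-11,7) right/bottom  bias=-1
  edge (1, 18)→(8, 10): d=(7,-8) top-left  bias=+0
  edge (8, 10)→(12, 11): d=(4,1) right/bottom  bias=-1
    (4,5)@(9, 11): e=[21,15,3] → X
    (5,5)@(11, 11): e=[7,31,1] → X
    (6,5)@(13, 11): e=[-7,47,-1] → .
    (3,6)@(7, 13): e=[13,13,13] → X
    (4,6)@(9, 13): e=[-1,29,11] → .
    (5,6)@(11, 13): e=[-15,45,9] → .
    (2,7)@(5, 15): e=[5,11,23] → X
    (3,7)@(7, 15): e=[-9,27,21] → .
    (2,8)@(5, 17): e=[-17,25,31] → .
  covered (4 px):
    . . . . . . . . . . . .
    . . . . . . . . . . . .
    . . . . . . . . . . . .
    . . . . . . . . . . . .
    . . . . . . . . . . . .
    . . . . X X . . . . . .
    . . . X . . . . . . . .
    . . X . . . . . . . . .
    . . . . . . . . . . . .
    . . . . . . . . . . . .
    . . . . . . . . . . . .
T2:
  2·area = 192
  edge (20, 2)→(12, 14): d=(-8,12) right/bottom  bias=-1
  edge (12, 14)→(0, 8): d=(-12,-6) top-left  bias=+0
  edge (0, 8)→(20, 2): d=(20,-6) top-left  bias=+0
    (8,1)@(17, 3): e=[28,162,2] → X
    (9,1)@(19, 3): e=[4,174,14] → X
    (10,1)@(21, 3): e=[-20,186,26] → .
    (5,2)@(11, 5): e=[84,102,6] → X
    (6,2)@(13, 5): e=[60,114,18] → X
    (7,2)@(15, 5): e=[36,126,30] → X
    (9,2)@(19, 5): e=[-12,150,54] → .
    (2,3)@(5, 7): e=[140,42,10] → X
    (3,3)@(7, 7): e=[116,54,22] → X
    (4,3)@(9, 7): e=[92,66,34] → X
    (8,3)@(17, 7): e=[-4,114,82] → .
    (1,4)@(3, 9): e=[148,6,38] → X
  covered (24 px):
    . . . . . . . . . . . .
    . . . . . . . . X X . .
    . . . . . X X X X . . .
    . . X X X X X X . . . .
    . X X X X X X X . . . .
    . . . X X X X . . . . .
    . . . . . X . . . . . .
    . . . . . . . . . . . .
    . . . . . . . . . . . .
    . . . . . . . . . . . .
    . . . . . . . . . . . .
T3:
  2·area = 2  (B↔C swapped to make it positive)
  edge (16, 4)→(20, 6): d=(4,2) right/bottom  bias=-1
  edge (20, 6)→(13, 3): d=(-7,-3) top-left  bias=+0
  edge (13, 3)→(16, 4): d=(3,1) right/bottom  bias=-1
    (3,0)@(7, 1): e=[6,-4,0] → .  [on edge]
    (6,1)@(13, 3): e=[2,0,0] → .  [on edge]
    (9,2)@(19, 5): e=[-2,4,0] → .  [on edge]
  covered (0 px):
    . . . . . . . . . . . .
    . . . . . . . . . . . .
    . . . . . . . . . . . .
    . . . . . . . . . . . .
    . . . . . . . . . . . .
    . . . . . . . . . . . .
    . . . . . . . . . . . .
    . . . . . . . . . . . .
    . . . . . . . . . . . .
    . . . . . . . . . . . .
    . . . . . . . . . . . .

Z-buffer (winner per pixel, '.' = empty):
  . . . . . . . . . . . .
  . . . . . . . . 2 2 . .
  . . . . . 2 2 2 2 . . .
  . . 2 2 2 2 2 2 . . . .
  . 2 2 2 2 2 2 2 . . . .
  . . . 2 2 2 2 . . . . .
  . . . 1 . 2 . . . . . .
  . . 1 0 . . . . . . . .
  . . . 0 . . . . . . . .
  . . . . . . . . . . . .
  . . . . . . . . . . . .

Final: 2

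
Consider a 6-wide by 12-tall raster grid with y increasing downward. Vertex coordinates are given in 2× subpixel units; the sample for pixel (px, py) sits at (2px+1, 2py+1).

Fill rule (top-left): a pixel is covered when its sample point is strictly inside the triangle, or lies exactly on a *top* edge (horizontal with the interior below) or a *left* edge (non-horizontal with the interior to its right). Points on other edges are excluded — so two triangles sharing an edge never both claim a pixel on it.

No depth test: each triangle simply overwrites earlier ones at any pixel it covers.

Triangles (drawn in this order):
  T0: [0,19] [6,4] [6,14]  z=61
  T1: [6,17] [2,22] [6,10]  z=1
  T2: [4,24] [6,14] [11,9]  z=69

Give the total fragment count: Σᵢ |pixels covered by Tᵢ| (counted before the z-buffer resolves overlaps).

T0:
  2·area = 60
  edge (0, 19)→(6, 4): d=(6,-15) top-left  bias=+0
  edge (6, 4)→(6, 14): d=(0,10) right/bottom  bias=-1
  edge (6, 14)→(0, 19): d=(-6,5) right/bottom  bias=-1
    (2,3)@(5, 7): e=[3,10,47] → █
    (3,3)@(7, 7): e=[33,-10,37] → ·
    (2,4)@(5, 9): e=[15,10,35] → █
    (3,4)@(7, 9): e=[45,-10,25] → ·
    (2,5)@(5, 11): e=[27,10,23] → █
    (3,5)@(7, 11): e=[57,-10,13] → ·
    (1,6)@(3, 13): e=[9,30,21] → █
    (3,6)@(7, 13): e=[69,-10,1] → ·
    (1,7)@(3, 15): e=[21,30,9] → █
    (2,7)@(5, 15): e=[51,10,-1] → ·
    (0,8)@(1, 17): e=[3,50,7] → █
    (1,8)@(3, 17): e=[33,30,-3] → ·
  covered (7 px):
    · · · · · ·
    · · · · · ·
    · · · · · ·
    · · █ · · ·
    · · █ · · ·
    · · █ · · ·
    · █ █ · · ·
    · █ · · · ·
    █ · · · · ·
    · · · · · ·
    · · · · · ·
    · · · · · ·
T1:
  2·area = 28
  edge (6, 17)→(2, 22): d=(-4,5) right/bottom  bias=-1
  edge (2, 22)→(6, 10): d=(4,-12) top-left  bias=+0
  edge (6, 10)→(6, 17): d=(0,7) right/bottom  bias=-1
    (4,0)@(9, 1): e=[49,0,-21] → ·  [on edge]
    (3,3)@(7, 7): e=[35,0,-7] → ·  [on edge]
    (2,6)@(5, 13): e=[21,0,7] → █  [on edge]
    (3,6)@(7, 13): e=[11,24,-7] → ·
    (2,7)@(5, 15): e=[13,8,7] → █
    (3,7)@(7, 15): e=[3,32,-7] → ·
    (2,8)@(5, 17): e=[5,16,7] → █
    (3,8)@(7, 17): e=[-5,40,-7] → ·
    (1,9)@(3, 19): e=[7,0,21] → █  [on edge]
    (2,9)@(5, 19): e=[-3,24,7] → ·
    (1,10)@(3, 21): e=[-1,8,21] → ·
  covered (4 px):
    · · · · · ·
    · · · · · ·
    · · · · · ·
    · · · · · ·
    · · · · · ·
    · · · · · ·
    · · █ · · ·
    · · █ · · ·
    · · █ · · ·
    · █ · · · ·
    · · · · · ·
    · · · · · ·
T2:
  2·area = 40
  edge (4, 24)→(6, 14): d=(2,-10) top-left  bias=+0
  edge (6, 14)→(11, 9): d=(5,-5) top-left  bias=+0
  edge (11, 9)→(4, 24): d=(-7,15) right/bottom  bias=-1
    (3,4)@(7, 9): e=[0,-20,60] → ·  [on edge]
    (5,4)@(11, 9): e=[40,0,0] → ·  [on edge]
    (4,5)@(9, 11): e=[24,0,16] → █  [on edge]
    (5,5)@(11, 11): e=[44,10,-14] → ·
    (3,6)@(7, 13): e=[8,0,32] → █  [on edge]
    (5,6)@(11, 13): e=[48,20,-28] → ·
    (2,7)@(5, 15): e=[-8,0,48] → ·  [on edge]
    (3,7)@(7, 15): e=[12,10,18] → █
    (4,7)@(9, 15): e=[32,20,-12] → ·
    (1,8)@(3, 17): e=[-24,0,64] → ·  [on edge]
    (3,8)@(7, 17): e=[16,20,4] → █
    (4,8)@(9, 17): e=[36,30,-26] → ·
    (0,9)@(1, 19): e=[-40,0,80] → ·  [on edge]
    (2,9)@(5, 19): e=[0,20,20] → █  [on edge]
  covered (7 px):
    · · · · · ·
    · · · · · ·
    · · · · · ·
    · · · · · ·
    · · · · · ·
    · · · · █ ·
    · · · █ █ ·
    · · · █ · ·
    · · · █ · ·
    · · █ · · ·
    · · █ · · ·
    · · · · · ·

Result: 18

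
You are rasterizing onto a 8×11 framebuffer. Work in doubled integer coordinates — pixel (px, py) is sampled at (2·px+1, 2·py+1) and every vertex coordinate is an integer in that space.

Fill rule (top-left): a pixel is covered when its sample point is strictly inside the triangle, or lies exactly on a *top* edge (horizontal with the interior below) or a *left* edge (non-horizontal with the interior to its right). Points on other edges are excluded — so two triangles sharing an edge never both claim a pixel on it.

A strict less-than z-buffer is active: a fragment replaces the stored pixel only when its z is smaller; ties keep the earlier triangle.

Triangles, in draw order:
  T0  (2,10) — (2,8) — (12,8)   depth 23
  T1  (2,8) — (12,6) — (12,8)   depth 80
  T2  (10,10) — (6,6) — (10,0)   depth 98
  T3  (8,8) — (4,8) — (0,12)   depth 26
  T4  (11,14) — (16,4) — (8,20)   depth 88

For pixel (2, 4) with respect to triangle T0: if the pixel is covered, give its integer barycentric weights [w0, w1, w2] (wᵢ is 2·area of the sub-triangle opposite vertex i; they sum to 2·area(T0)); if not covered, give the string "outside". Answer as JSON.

T0:
  2·area = 20
  edge (2, 10)→(2, 8): d=(0,-2) top-left  bias=+0
  edge (2, 8)→(12, 8): d=(10,0) top-left  bias=+0
  edge (12, 8)→(2, 10): d=(-10,2) right/bottom  bias=-1
    (1,4)@(3, 9): e=[2,10,8] → X
    (2,4)@(5, 9): e=[6,10,4] → X
    (3,4)@(7, 9): e=[10,10,0] → .  [on edge]
    (1,5)@(3, 11): e=[2,30,-12] → .
    (2,5)@(5, 11): e=[6,30,-16] → .
  covered (2 px):
    . . . . . . . .
    . . . . . . . .
    . . . . . . . .
    . . . . . . . .
    . X X . . . . .
    . . . . . . . .
    . . . . . . . .
    . . . . . . . .
    . . . . . . . .
    . . . . . . . .
    . . . . . . . .
T1:
  2·area = 20
  edge (2, 8)→(12, 6): d=(10,-2) top-left  bias=+0
  edge (12, 6)→(12, 8): d=(0,2) right/bottom  bias=-1
  edge (12, 8)→(2, 8): d=(-10,0) right/bottom  bias=-1
    (3,3)@(7, 7): e=[0,10,10] → X  [on edge]
    (4,3)@(9, 7): e=[4,6,10] → X
    (5,3)@(11, 7): e=[8,2,10] → X
    (6,3)@(13, 7): e=[12,-2,10] → .
    (3,4)@(7, 9): e=[20,10,-10] → .
    (4,4)@(9, 9): e=[24,6,-10] → .
    (5,4)@(11, 9): e=[28,2,-10] → .
  covered (3 px):
    . . . . . . . .
    . . . . . . . .
    . . . . . . . .
    . . . X X X . .
    . . . . . . . .
    . . . . . . . .
    . . . . . . . .
    . . . . . . . .
    . . . . . . . .
    . . . . . . . .
    . . . . . . . .
T2:
  2·area = 40
  edge (10, 10)→(6, 6): d=(-4,-4) top-left  bias=+0
  edge (6, 6)→(10, 0): d=(4,-6) top-left  bias=+0
  edge (10, 0)→(10, 10): d=(0,10) right/bottom  bias=-1
    (0,0)@(1, 1): e=[0,-50,90] → .  [on edge]
    (1,1)@(3, 3): e=[0,-30,70] → .  [on edge]
    (4,1)@(9, 3): e=[24,6,10] → X
    (5,1)@(11, 3): e=[32,18,-10] → .
    (2,2)@(5, 5): e=[0,-10,50] → .  [on edge]
    (3,2)@(7, 5): e=[8,2,30] → X
    (5,2)@(11, 5): e=[24,26,-10] → .
    (3,3)@(7, 7): e=[0,10,30] → X  [on edge]
    (5,3)@(11, 7): e=[16,34,-10] → .
    (3,4)@(7, 9): e=[-8,18,30] → .
    (4,4)@(9, 9): e=[0,30,10] → X  [on edge]
    (5,4)@(11, 9): e=[8,42,-10] → .
    (5,5)@(11, 11): e=[0,50,-10] → .  [on edge]
    (6,6)@(13, 13): e=[0,70,-30] → .  [on edge]
    (7,7)@(15, 15): e=[0,90,-50] → .  [on edge]
  covered (6 px):
    . . . . . . . .
    . . . . X . . .
    . . . X X . . .
    . . . X X . . .
    . . . . X . . .
    . . . . . . . .
    . . . . . . . .
    . . . . . . . .
    . . . . . . . .
    . . . . . . . .
    . . . . . . . .
T3:
  2·area = 16  (B↔C swapped to make it positive)
  edge (8, 8)→(0, 12): d=(-8,4) right/bottom  bias=-1
  edge (0, 12)→(4, 8): d=(4,-4) top-left  bias=+0
  edge (4, 8)→(8, 8): d=(4,0) top-left  bias=+0
    (5,0)@(11, 1): e=[44,0,-28] → .  [on edge]
    (4,1)@(9, 3): e=[36,0,-20] → .  [on edge]
    (3,2)@(7, 5): e=[28,0,-12] → .  [on edge]
    (2,3)@(5, 7): e=[20,0,-4] → .  [on edge]
    (1,4)@(3, 9): e=[12,0,4] → X  [on edge]
    (2,4)@(5, 9): e=[4,8,4] → X
    (3,4)@(7, 9): e=[-4,16,4] → .
    (0,5)@(1, 11): e=[4,0,12] → X  [on edge]
    (1,5)@(3, 11): e=[-4,8,12] → .
    (2,5)@(5, 11): e=[-12,16,12] → .
    (0,6)@(1, 13): e=[-12,8,20] → .
  covered (3 px):
    . . . . . . . .
    . . . . . . . .
    . . . . . . . .
    . . . . . . . .
    . X X . . . . .
    X . . . . . . .
    . . . . . . . .
    . . . . . . . .
    . . . . . . . .
    . . . . . . . .
    . . . . . . . .
T4:
  degenerate (2·area = 0) — covers nothing

Result: [10,4,6]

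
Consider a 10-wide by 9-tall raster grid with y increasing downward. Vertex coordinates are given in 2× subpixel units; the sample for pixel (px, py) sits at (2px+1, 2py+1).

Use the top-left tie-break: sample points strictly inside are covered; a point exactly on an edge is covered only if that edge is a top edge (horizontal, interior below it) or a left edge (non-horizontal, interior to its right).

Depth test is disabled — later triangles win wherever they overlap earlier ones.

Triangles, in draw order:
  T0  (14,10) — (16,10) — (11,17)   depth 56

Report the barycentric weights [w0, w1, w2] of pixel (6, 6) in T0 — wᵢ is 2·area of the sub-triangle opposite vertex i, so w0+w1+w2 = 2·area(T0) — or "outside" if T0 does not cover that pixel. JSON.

T0:
  2·area = 14
  edge (14, 10)→(16, 10): d=(2,0) top-left  bias=+0
  edge (16, 10)→(11, 17): d=(-5,7) right/bottom  bias=-1
  edge (11, 17)→(14, 10): d=(3,-7) top-left  bias=+0
    (8,1)@(17, 3): e=[-14,28,0] → ·  [on edge]
    (7,5)@(15, 11): e=[2,2,10] → █
    (8,5)@(17, 11): e=[2,-12,24] → ·
    (6,6)@(13, 13): e=[6,6,2] → █
    (7,6)@(15, 13): e=[6,-8,16] → ·
    (6,7)@(13, 15): e=[10,-4,8] → ·
    (5,8)@(11, 17): e=[14,0,0] → ·  [on edge]
  covered (2 px):
    · · · · · · · · · ·
    · · · · · · · · · ·
    · · · · · · · · · ·
    · · · · · · · · · ·
    · · · · · · · · · ·
    · · · · · · · █ · ·
    · · · · · · █ · · ·
    · · · · · · · · · ·
    · · · · · · · · · ·

Answer: [6,2,6]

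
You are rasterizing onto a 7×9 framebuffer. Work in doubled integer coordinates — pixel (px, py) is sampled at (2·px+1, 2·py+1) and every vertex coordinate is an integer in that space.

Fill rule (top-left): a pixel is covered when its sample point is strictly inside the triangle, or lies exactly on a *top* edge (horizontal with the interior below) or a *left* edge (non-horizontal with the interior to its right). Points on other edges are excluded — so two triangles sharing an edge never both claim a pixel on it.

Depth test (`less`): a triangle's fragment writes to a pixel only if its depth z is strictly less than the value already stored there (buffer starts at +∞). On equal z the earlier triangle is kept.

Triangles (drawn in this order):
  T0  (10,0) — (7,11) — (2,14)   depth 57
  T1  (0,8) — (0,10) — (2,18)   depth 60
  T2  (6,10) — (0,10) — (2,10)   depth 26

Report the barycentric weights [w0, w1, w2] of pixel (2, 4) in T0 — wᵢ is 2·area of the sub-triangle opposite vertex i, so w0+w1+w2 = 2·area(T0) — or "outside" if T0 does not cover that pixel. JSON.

T0:
  2·area = 46
  edge (10, 0)→(7, 11): d=(-3,11) right/bottom  bias=-1
  edge (7, 11)→(2, 14): d=(-5,3) right/bottom  bias=-1
  edge (2, 14)→(10, 0): d=(8,-14) top-left  bias=+0
    (4,1)@(9, 3): e=[2,34,10] → █
    (5,1)@(11, 3): e=[-20,28,38] → ·
    (4,2)@(9, 5): e=[-4,24,26] → ·
    (3,3)@(7, 7): e=[12,20,14] → █
    (4,3)@(9, 7): e=[-10,14,42] → ·
    (2,4)@(5, 9): e=[28,16,2] → █
    (4,4)@(9, 9): e=[-16,4,58] → ·
    (2,5)@(5, 11): e=[22,6,18] → █
    (3,5)@(7, 11): e=[0,0,46] → ·  [on edge]
    (1,6)@(3, 13): e=[38,2,6] → █
    (2,6)@(5, 13): e=[16,-4,34] → ·
    (1,7)@(3, 15): e=[32,-8,22] → ·
  covered (6 px):
    · · · · · · ·
    · · · · █ · ·
    · · · · · · ·
    · · · █ · · ·
    · · █ █ · · ·
    · · █ · · · ·
    · █ · · · · ·
    · · · · · · ·
    · · · · · · ·
T1:
  2·area = 4  (B↔C swapped to make it positive)
  edge (0, 8)→(2, 18): d=(2,10) right/bottom  bias=-1
  edge (2, 18)→(0, 10): d=(-2,-8) top-left  bias=+0
  edge (0, 10)→(0, 8): d=(0,-2) top-left  bias=+0
    (0,6)@(1, 13): e=[0,2,2] → ·  [on edge]
  covered (0 px):
    · · · · · · ·
    · · · · · · ·
    · · · · · · ·
    · · · · · · ·
    · · · · · · ·
    · · · · · · ·
    · · · · · · ·
    · · · · · · ·
    · · · · · · ·
T2:
  degenerate (2·area = 0) — covers nothing

Final: [16,2,28]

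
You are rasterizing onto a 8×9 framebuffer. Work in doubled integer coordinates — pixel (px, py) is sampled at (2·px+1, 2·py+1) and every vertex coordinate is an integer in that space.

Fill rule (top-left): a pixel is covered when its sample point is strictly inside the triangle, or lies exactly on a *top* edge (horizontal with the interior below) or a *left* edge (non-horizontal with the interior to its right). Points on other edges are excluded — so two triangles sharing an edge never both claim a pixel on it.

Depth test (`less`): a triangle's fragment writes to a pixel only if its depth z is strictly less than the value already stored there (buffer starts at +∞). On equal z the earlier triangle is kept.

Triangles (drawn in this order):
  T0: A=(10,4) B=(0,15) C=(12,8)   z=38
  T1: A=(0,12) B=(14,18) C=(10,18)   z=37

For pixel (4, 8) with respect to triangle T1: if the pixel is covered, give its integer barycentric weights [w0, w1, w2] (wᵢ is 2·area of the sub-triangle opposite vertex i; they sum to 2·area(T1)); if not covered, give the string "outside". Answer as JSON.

T0:
  2·area = 62  (B↔C swapped to make it positive)
  edge (10, 4)→(12, 8): d=(2,4) right/bottom  bias=-1
  edge (12, 8)→(0, 15): d=(-12,7) right/bottom  bias=-1
  edge (0, 15)→(10, 4): d=(10,-11) top-left  bias=+0
    (4,3)@(9, 7): e=[10,33,19] → #
    (5,3)@(11, 7): e=[2,19,41] → #
    (6,3)@(13, 7): e=[-6,5,63] → ·
    (3,4)@(7, 9): e=[22,23,17] → #
    (5,4)@(11, 9): e=[6,-5,61] → ·
    (2,5)@(5, 11): e=[34,13,15] → #
    (3,5)@(7, 11): e=[26,-1,37] → ·
    (4,5)@(9, 11): e=[18,-15,59] → ·
    (1,6)@(3, 13): e=[46,3,13] → #
    (2,6)@(5, 13): e=[38,-11,35] → ·
    (1,7)@(3, 15): e=[50,-21,33] → ·
  covered (6 px):
    · · · · · · · ·
    · · · · · · · ·
    · · · · · · · ·
    · · · · # # · ·
    · · · # # · · ·
    · · # · · · · ·
    · # · · · · · ·
    · · · · · · · ·
    · · · · · · · ·
T1:
  2·area = 24
  edge (0, 12)→(14, 18): d=(14,6) right/bottom  bias=-1
  edge (14, 18)→(10, 18): d=(-4,0) right/bottom  bias=-1
  edge (10, 18)→(0, 12): d=(-10,-6) top-left  bias=+0
    (2,7)@(5, 15): e=[12,12,0] → #  [on edge]
    (3,7)@(7, 15): e=[0,12,12] → ·  [on edge]
    (2,8)@(5, 17): e=[40,4,-20] → ·
    (4,8)@(9, 17): e=[16,4,4] → #
    (5,8)@(11, 17): e=[4,4,16] → #
    (6,8)@(13, 17): e=[-8,4,28] → ·
  covered (3 px):
    · · · · · · · ·
    · · · · · · · ·
    · · · · · · · ·
    · · · · · · · ·
    · · · · · · · ·
    · · · · · · · ·
    · · · · · · · ·
    · · # · · · · ·
    · · · · # # · ·

Answer: [4,4,16]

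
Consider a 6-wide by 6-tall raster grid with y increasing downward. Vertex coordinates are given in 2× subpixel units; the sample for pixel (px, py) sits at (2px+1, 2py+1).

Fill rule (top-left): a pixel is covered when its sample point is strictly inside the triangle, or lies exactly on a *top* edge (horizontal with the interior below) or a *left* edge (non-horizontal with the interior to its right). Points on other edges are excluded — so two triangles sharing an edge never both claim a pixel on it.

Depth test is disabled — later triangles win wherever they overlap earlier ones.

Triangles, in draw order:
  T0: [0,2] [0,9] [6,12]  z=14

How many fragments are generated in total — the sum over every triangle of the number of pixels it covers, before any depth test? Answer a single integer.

T0:
  2·area = 42  (B↔C swapped to make it positive)
  edge (0, 2)→(6, 12): d=(6,10) right/bottom  bias=-1
  edge (6, 12)→(0, 9): d=(-6,-3) top-left  bias=+0
  edge (0, 9)→(0, 2): d=(0,-7) top-left  bias=+0
    (0,2)@(1, 5): e=[8,27,7] → #
    (1,2)@(3, 5): e=[-12,33,21] → ·
    (0,3)@(1, 7): e=[20,15,7] → #
    (1,3)@(3, 7): e=[0,21,21] → ·  [on edge]
    (0,4)@(1, 9): e=[32,3,7] → #
    (1,4)@(3, 9): e=[12,9,21] → #
    (2,4)@(5, 9): e=[-8,15,35] → ·
    (0,5)@(1, 11): e=[44,-9,7] → ·
    (1,5)@(3, 11): e=[24,-3,21] → ·
    (2,5)@(5, 11): e=[4,3,35] → #
    (3,5)@(7, 11): e=[-16,9,49] → ·
  covered (5 px):
    · · · · · ·
    · · · · · ·
    # · · · · ·
    # · · · · ·
    # # · · · ·
    · · # · · ·

Final: 5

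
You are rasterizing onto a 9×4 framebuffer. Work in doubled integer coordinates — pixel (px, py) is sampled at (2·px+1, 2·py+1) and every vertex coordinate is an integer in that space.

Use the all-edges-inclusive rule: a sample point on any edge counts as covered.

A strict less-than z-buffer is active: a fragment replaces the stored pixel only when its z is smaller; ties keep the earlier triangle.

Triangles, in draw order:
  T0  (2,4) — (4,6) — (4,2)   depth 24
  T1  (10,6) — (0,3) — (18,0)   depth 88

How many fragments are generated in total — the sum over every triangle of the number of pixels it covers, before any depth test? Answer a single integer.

T0:
  2·area = 8  (B↔C swapped to make it positive)
  edge (2, 4)→(4, 2): d=(2,-2) inclusive
  edge (4, 2)→(4, 6): d=(0,4) inclusive
  edge (4, 6)→(2, 4): d=(-2,-2) inclusive
    (2,0)@(5, 1): e=[0,-4,12] → ·  [on edge]
    (0,1)@(1, 3): e=[-4,12,0] → ·  [on edge]
    (1,1)@(3, 3): e=[0,4,4] → █  [on edge]
    (2,1)@(5, 3): e=[4,-4,8] → ·
    (0,2)@(1, 5): e=[0,12,-4] → ·  [on edge]
    (1,2)@(3, 5): e=[4,4,0] → █  [on edge]
    (2,2)@(5, 5): e=[8,-4,4] → ·
    (1,3)@(3, 7): e=[8,4,-4] → ·
    (2,3)@(5, 7): e=[12,-4,0] → ·  [on edge]
  covered (2 px):
    · · · · · · · · ·
    · █ · · · · · · ·
    · █ · · · · · · ·
    · · · · · · · · ·
T1:
  2·area = 84
  edge (10, 6)→(0, 3): d=(-10,-3) inclusive
  edge (0, 3)→(18, 0): d=(18,-3) inclusive
  edge (18, 0)→(10, 6): d=(-8,6) inclusive
    (6,0)@(13, 1): e=[59,3,22] → █
    (7,0)@(15, 1): e=[65,9,10] → █
    (8,0)@(17, 1): e=[71,15,-2] → ·
    (0,1)@(1, 3): e=[3,3,78] → █
    (1,1)@(3, 3): e=[9,9,66] → █
    (2,1)@(5, 3): e=[15,15,54] → █
    (3,1)@(7, 3): e=[21,21,42] → █
    (4,1)@(9, 3): e=[27,27,30] → █
    (5,1)@(11, 3): e=[33,33,18] → █
    (7,1)@(15, 3): e=[45,45,-6] → ·
    (0,2)@(1, 5): e=[-17,39,62] → ·
    (1,2)@(3, 5): e=[-11,45,50] → ·
  covered (12 px):
    · · · · · · █ █ ·
    █ █ █ █ █ █ █ · ·
    · · · █ █ █ · · ·
    · · · · · · · · ·

Final: 14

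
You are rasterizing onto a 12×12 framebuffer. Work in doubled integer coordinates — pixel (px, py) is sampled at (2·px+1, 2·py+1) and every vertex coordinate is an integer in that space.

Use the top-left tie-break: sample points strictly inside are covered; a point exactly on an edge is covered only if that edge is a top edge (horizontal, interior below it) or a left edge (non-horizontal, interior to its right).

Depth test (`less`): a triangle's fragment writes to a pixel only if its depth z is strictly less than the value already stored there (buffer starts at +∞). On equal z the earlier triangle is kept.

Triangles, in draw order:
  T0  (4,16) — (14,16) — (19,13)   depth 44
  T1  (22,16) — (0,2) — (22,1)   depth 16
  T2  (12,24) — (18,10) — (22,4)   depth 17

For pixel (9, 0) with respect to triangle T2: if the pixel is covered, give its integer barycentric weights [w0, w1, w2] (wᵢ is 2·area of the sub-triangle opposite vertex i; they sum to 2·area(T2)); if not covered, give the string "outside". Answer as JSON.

T0:
  2·area = 30  (B↔C swapped to make it positive)
  edge (4, 16)→(19, 13): d=(15,-3) top-left  bias=+0
  edge (19, 13)→(14, 16): d=(-5,3) right/bottom  bias=-1
  edge (14, 16)→(4, 16): d=(-10,0) right/bottom  bias=-1
    (9,6)@(19, 13): e=[0,0,30] → ·  [on edge]
    (4,7)@(9, 15): e=[0,20,10] → #  [on edge]
    (5,7)@(11, 15): e=[6,14,10] → #
    (6,7)@(13, 15): e=[12,8,10] → #
    (7,7)@(15, 15): e=[18,2,10] → #
    (8,7)@(17, 15): e=[24,-4,10] → ·
    (4,8)@(9, 17): e=[30,10,-10] → ·
    (5,8)@(11, 17): e=[36,4,-10] → ·
    (6,8)@(13, 17): e=[42,-2,-10] → ·
    (7,8)@(15, 17): e=[48,-8,-10] → ·
    (4,9)@(9, 19): e=[60,0,-30] → ·  [on edge]
  covered (4 px):
    · · · · · · · · · · · ·
    · · · · · · · · · · · ·
    · · · · · · · · · · · ·
    · · · · · · · · · · · ·
    · · · · · · · · · · · ·
    · · · · · · · · · · · ·
    · · · · · · · · · · · ·
    · · · · # # # # · · · ·
    · · · · · · · · · · · ·
    · · · · · · · · · · · ·
    · · · · · · · · · · · ·
    · · · · · · · · · · · ·
T1:
  2·area = 330
  edge (22, 16)→(0, 2): d=(-22,-14) top-left  bias=+0
  edge (0, 2)→(22, 1): d=(22,-1) top-left  bias=+0
  edge (22, 1)→(22, 16): d=(0,15) right/bottom  bias=-1
    (1,1)@(3, 3): e=[20,25,285] → #
    (2,1)@(5, 3): e=[48,27,255] → #
    (3,1)@(7, 3): e=[76,29,225] → #
    (4,1)@(9, 3): e=[104,31,195] → #
    (5,1)@(11, 3): e=[132,33,165] → #
    (6,1)@(13, 3): e=[160,35,135] → #
    (7,1)@(15, 3): e=[188,37,105] → #
    (8,1)@(17, 3): e=[216,39,75] → #
    (9,1)@(19, 3): e=[244,41,45] → #
    (10,1)@(21, 3): e=[272,43,15] → #
    (11,1)@(23, 3): e=[300,45,-15] → ·
    (1,2)@(3, 5): e=[-24,69,285] → ·
    (5,4)@(11, 9): e=[0,165,165] → #  [on edge]
  covered (39 px):
    · · · · · · · · · · · ·
    · # # # # # # # # # # ·
    · · # # # # # # # # # ·
    · · · · # # # # # # # ·
    · · · · · # # # # # # ·
    · · · · · · · # # # # ·
    · · · · · · · · · # # ·
    · · · · · · · · · · # ·
    · · · · · · · · · · · ·
    · · · · · · · · · · · ·
    · · · · · · · · · · · ·
    · · · · · · · · · · · ·
T2:
  2·area = 20
  edge (12, 24)→(18, 10): d=(6,-14) top-left  bias=+0
  edge (18, 10)→(22, 4): d=(4,-6) top-left  bias=+0
  edge (22, 4)→(12, 24): d=(-10,20) right/bottom  bias=-1
    (10,1)@(21, 3): e=[0,-10,30] → ·  [on edge]
    (9,4)@(19, 9): e=[8,2,10] → #
    (10,4)@(21, 9): e=[36,14,-30] → ·
    (9,5)@(19, 11): e=[20,10,-10] → ·
    (8,6)@(17, 13): e=[4,6,10] → #
    (9,6)@(19, 13): e=[32,18,-30] → ·
    (8,7)@(17, 15): e=[16,14,-10] → ·
    (7,8)@(15, 17): e=[0,10,10] → #  [on edge]
    (8,8)@(17, 17): e=[28,22,-30] → ·
    (7,9)@(15, 19): e=[12,18,-10] → ·
  covered (3 px):
    · · · · · · · · · · · ·
    · · · · · · · · · · · ·
    · · · · · · · · · · · ·
    · · · · · · · · · · · ·
    · · · · · · · · · # · ·
    · · · · · · · · · · · ·
    · · · · · · · · # · · ·
    · · · · · · · · · · · ·
    · · · · · · · # · · · ·
    · · · · · · · · · · · ·
    · · · · · · · · · · · ·
    · · · · · · · · · · · ·

Result: "outside"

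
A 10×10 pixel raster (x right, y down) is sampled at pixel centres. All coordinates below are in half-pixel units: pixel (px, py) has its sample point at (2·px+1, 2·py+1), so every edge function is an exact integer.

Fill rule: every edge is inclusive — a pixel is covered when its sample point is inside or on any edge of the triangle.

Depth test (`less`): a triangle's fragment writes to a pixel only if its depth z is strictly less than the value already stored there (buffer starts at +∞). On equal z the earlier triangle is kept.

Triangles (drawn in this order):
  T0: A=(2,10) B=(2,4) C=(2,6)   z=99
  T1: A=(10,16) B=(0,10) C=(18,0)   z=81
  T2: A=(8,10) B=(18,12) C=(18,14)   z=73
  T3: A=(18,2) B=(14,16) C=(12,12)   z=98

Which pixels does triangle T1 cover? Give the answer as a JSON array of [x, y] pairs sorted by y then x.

T0:
  degenerate (2·area = 0) — covers nothing
T1:
  2·area = 208
  edge (10, 16)→(0, 10): d=(-10,-6) inclusive
  edge (0, 10)→(18, 0): d=(18,-10) inclusive
  edge (18, 0)→(10, 16): d=(-8,16) inclusive
    (8,0)@(17, 1): e=[192,8,8] → █
    (9,0)@(19, 1): e=[204,28,-24] → ·
    (6,1)@(13, 3): e=[148,4,56] → █
    (7,1)@(15, 3): e=[160,24,24] → █
    (8,1)@(17, 3): e=[172,44,-8] → ·
    (4,2)@(9, 5): e=[104,0,104] → █  [on edge]
    (5,2)@(11, 5): e=[116,20,72] → █
    (8,2)@(17, 5): e=[152,80,-24] → ·
    (3,3)@(7, 7): e=[72,16,120] → █
    (7,3)@(15, 7): e=[120,96,-8] → ·
    (1,4)@(3, 9): e=[28,12,168] → █
    (2,4)@(5, 9): e=[40,32,136] → █
    (2,6)@(5, 13): e=[0,104,104] → █  [on edge]
    (7,9)@(15, 19): e=[0,312,-104] → ·  [on edge]
  covered (27 px):
    · · · · · · · · █ ·
    · · · · · · █ █ · ·
    · · · · █ █ █ █ · ·
    · · · █ █ █ █ · · ·
    · █ █ █ █ █ █ · · ·
    · █ █ █ █ █ · · · ·
    · · █ █ █ █ · · · ·
    · · · · █ · · · · ·
    · · · · · · · · · ·
    · · · · · · · · · ·
T2:
  2·area = 20
  edge (8, 10)→(18, 12): d=(10,2) inclusive
  edge (18, 12)→(18, 14): d=(0,2) inclusive
  edge (18, 14)→(8, 10): d=(-10,-4) inclusive
    (1,4)@(3, 9): e=[0,30,-10] → ·  [on edge]
    (5,5)@(11, 11): e=[4,14,2] → █
    (6,5)@(13, 11): e=[0,10,10] → █  [on edge]
    (7,5)@(15, 11): e=[-4,6,18] → ·
    (5,6)@(11, 13): e=[24,14,-18] → ·
    (6,6)@(13, 13): e=[20,10,-10] → ·
    (8,6)@(17, 13): e=[12,2,6] → █
    (9,6)@(19, 13): e=[8,-2,14] → ·
    (8,7)@(17, 15): e=[32,2,-14] → ·
  covered (3 px):
    · · · · · · · · · ·
    · · · · · · · · · ·
    · · · · · · · · · ·
    · · · · · · · · · ·
    · · · · · · · · · ·
    · · · · · █ █ · · ·
    · · · · · · · · █ ·
    · · · · · · · · · ·
    · · · · · · · · · ·
    · · · · · · · · · ·
T3:
  2·area = 44
  edge (18, 2)→(14, 16): d=(-4,14) inclusive
  edge (14, 16)→(12, 12): d=(-2,-4) inclusive
  edge (12, 12)→(18, 2): d=(6,-10) inclusive
    (8,2)@(17, 5): e=[2,34,8] → █
    (9,2)@(19, 5): e=[-26,42,28] → ·
    (7,3)@(15, 7): e=[22,22,0] → █  [on edge]
    (8,3)@(17, 7): e=[-6,30,20] → ·
    (7,4)@(15, 9): e=[14,18,12] → █
    (8,4)@(17, 9): e=[-14,26,32] → ·
    (6,5)@(13, 11): e=[34,6,4] → █
    (8,5)@(17, 11): e=[-22,22,44] → ·
    (6,6)@(13, 13): e=[26,2,16] → █
    (7,6)@(15, 13): e=[-2,10,36] → ·
    (6,7)@(13, 15): e=[18,-2,28] → ·
    (4,8)@(9, 17): e=[66,-22,0] → ·  [on edge]
  covered (6 px):
    · · · · · · · · · ·
    · · · · · · · · · ·
    · · · · · · · · █ ·
    · · · · · · · █ · ·
    · · · · · · · █ · ·
    · · · · · · █ █ · ·
    · · · · · · █ · · ·
    · · · · · · · · · ·
    · · · · · · · · · ·
    · · · · · · · · · ·

Answer: [[8,0],[6,1],[7,1],[4,2],[5,2],[6,2],[7,2],[3,3],[4,3],[5,3],[6,3],[1,4],[2,4],[3,4],[4,4],[5,4],[6,4],[1,5],[2,5],[3,5],[4,5],[5,5],[2,6],[3,6],[4,6],[5,6],[4,7]]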